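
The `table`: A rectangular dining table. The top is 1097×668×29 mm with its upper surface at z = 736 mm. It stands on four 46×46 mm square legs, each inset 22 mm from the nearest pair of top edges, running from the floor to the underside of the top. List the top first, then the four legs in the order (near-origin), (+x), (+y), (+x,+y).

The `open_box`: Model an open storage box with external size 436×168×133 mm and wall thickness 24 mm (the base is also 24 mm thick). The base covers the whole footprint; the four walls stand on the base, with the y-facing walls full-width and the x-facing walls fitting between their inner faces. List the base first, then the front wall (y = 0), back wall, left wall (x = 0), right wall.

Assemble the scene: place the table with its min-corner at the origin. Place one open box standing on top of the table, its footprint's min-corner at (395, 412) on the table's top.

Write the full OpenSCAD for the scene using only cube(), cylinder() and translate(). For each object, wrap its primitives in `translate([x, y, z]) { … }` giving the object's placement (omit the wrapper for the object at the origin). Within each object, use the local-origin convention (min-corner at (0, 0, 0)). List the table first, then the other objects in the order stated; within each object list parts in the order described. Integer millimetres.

translate([0, 0, 707]) cube([1097, 668, 29]);
translate([22, 22, 0]) cube([46, 46, 707]);
translate([1029, 22, 0]) cube([46, 46, 707]);
translate([22, 600, 0]) cube([46, 46, 707]);
translate([1029, 600, 0]) cube([46, 46, 707]);
translate([395, 412, 736]) {
  cube([436, 168, 24]);
  translate([0, 0, 24]) cube([436, 24, 109]);
  translate([0, 144, 24]) cube([436, 24, 109]);
  translate([0, 24, 24]) cube([24, 120, 109]);
  translate([412, 24, 24]) cube([24, 120, 109]);
}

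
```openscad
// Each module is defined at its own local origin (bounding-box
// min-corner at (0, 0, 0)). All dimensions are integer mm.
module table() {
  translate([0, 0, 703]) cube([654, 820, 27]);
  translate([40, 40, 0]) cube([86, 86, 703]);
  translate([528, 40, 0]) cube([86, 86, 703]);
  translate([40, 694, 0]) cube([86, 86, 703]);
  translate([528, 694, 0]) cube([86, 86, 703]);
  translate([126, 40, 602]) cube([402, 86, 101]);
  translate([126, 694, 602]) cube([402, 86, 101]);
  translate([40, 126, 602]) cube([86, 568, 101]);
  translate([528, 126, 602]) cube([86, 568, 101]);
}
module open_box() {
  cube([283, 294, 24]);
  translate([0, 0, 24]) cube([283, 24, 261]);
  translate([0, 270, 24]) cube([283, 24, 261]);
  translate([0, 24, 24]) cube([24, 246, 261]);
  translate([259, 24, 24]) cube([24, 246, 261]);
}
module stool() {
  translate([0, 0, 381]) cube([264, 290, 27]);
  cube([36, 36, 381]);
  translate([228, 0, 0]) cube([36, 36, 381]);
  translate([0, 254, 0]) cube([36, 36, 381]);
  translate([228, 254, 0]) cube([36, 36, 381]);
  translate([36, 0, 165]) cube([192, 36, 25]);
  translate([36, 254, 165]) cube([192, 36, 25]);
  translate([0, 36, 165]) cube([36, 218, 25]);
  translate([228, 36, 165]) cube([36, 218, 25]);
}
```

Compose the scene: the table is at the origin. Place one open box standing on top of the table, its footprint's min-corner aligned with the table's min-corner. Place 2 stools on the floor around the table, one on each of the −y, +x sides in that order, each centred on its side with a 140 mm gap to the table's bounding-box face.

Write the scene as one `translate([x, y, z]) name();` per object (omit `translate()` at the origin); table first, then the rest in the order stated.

table();
translate([0, 0, 730]) open_box();
translate([195, -430, 0]) stool();
translate([794, 265, 0]) stool();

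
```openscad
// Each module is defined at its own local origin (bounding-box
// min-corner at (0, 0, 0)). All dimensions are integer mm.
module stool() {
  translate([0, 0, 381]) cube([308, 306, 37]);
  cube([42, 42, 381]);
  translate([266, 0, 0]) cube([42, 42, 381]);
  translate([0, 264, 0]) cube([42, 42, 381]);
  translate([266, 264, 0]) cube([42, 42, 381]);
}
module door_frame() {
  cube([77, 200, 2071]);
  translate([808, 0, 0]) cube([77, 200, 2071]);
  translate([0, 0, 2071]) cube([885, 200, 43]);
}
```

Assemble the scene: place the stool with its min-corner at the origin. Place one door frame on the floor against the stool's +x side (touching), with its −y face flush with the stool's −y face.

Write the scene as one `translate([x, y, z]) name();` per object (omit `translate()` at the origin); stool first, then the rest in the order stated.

stool();
translate([308, 0, 0]) door_frame();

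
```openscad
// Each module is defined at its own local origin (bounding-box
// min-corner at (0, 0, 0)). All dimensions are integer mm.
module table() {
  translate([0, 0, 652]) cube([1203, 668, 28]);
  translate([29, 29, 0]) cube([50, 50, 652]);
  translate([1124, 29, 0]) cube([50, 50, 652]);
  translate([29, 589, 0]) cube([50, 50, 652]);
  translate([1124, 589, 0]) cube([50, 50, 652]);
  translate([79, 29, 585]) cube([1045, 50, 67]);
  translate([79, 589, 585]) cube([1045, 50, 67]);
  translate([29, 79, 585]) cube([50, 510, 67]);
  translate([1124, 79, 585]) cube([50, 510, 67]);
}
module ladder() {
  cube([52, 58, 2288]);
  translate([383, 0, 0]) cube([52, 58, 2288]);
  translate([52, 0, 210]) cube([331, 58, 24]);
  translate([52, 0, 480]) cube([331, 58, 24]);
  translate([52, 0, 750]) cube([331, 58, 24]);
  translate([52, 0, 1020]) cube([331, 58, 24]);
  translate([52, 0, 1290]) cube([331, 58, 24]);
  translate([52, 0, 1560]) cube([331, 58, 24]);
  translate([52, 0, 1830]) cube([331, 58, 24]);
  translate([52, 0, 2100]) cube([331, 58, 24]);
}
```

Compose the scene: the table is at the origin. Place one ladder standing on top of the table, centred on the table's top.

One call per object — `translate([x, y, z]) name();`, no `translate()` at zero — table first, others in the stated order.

table();
translate([384, 305, 680]) ladder();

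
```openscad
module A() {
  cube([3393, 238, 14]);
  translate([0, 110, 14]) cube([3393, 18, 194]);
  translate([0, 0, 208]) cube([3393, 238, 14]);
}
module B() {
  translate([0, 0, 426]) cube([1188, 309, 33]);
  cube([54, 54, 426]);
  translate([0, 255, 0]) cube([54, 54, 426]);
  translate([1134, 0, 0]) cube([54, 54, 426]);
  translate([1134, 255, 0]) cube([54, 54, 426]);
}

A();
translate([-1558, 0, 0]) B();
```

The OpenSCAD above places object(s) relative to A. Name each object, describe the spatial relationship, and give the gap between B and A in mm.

A is an I-beam. B is a bench. The bench is on the floor beside the I-beam on its −x side. The gap between the bench and the I-beam is 370 mm.

The bench's nearest face is 370 mm from the I-beam's −x face.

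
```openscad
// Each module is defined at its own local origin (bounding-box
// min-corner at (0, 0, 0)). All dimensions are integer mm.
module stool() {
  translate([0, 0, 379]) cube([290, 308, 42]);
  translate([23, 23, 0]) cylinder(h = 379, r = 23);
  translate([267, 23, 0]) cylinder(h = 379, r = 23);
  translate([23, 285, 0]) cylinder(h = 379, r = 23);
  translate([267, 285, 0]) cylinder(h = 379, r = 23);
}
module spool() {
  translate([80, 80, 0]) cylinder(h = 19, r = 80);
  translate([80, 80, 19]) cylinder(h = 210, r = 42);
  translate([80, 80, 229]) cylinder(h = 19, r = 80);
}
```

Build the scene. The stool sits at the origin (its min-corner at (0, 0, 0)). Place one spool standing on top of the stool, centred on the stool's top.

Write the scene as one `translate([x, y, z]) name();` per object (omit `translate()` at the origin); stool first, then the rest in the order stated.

stool();
translate([65, 74, 421]) spool();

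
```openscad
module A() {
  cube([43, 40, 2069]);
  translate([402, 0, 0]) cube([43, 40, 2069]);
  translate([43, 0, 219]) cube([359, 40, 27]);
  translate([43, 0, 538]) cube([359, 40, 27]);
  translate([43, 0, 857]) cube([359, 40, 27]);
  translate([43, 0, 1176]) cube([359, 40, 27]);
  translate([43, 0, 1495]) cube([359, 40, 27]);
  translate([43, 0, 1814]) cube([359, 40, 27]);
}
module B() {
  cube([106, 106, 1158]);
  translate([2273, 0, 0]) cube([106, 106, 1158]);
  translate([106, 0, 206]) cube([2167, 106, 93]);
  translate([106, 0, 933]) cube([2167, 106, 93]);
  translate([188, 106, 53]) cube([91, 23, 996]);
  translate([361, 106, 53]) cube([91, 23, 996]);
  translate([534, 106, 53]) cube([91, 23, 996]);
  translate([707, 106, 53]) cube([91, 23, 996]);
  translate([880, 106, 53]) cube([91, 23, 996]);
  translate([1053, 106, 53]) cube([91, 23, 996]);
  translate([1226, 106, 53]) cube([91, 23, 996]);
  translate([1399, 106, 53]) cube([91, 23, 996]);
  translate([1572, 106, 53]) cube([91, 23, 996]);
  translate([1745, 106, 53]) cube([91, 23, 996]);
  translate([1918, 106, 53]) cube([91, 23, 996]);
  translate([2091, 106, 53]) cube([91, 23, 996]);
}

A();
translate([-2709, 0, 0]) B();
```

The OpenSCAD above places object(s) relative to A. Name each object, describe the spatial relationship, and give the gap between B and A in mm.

A is a ladder. B is a fence section. The fence section is on the floor beside the ladder on its −x side. The gap between the fence section and the ladder is 330 mm.

The fence section's nearest face is 330 mm from the ladder's −x face.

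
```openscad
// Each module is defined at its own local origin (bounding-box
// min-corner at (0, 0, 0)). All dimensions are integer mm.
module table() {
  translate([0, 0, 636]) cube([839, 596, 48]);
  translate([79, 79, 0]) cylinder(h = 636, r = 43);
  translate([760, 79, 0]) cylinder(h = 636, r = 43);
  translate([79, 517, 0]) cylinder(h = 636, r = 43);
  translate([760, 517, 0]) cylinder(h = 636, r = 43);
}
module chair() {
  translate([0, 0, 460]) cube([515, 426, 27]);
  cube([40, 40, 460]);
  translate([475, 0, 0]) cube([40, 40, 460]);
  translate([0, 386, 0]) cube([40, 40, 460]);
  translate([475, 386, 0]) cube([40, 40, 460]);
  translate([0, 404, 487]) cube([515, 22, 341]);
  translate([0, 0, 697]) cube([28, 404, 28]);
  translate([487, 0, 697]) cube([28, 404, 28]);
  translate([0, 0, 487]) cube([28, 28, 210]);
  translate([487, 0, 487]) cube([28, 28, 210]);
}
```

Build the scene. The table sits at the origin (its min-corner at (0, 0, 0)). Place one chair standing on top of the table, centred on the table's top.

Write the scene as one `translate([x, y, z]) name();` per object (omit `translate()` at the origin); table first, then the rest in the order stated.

table();
translate([162, 85, 684]) chair();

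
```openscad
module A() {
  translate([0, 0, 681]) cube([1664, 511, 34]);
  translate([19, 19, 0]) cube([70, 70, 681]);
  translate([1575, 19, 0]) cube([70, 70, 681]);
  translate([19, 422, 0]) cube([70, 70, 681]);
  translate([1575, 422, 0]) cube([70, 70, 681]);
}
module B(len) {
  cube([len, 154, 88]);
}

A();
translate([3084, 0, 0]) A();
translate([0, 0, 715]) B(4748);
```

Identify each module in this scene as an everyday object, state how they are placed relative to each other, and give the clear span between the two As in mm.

Second table starts at x = 3084; first ends at x = 1664; clear span = 3084 − 1664 = 1420 mm.

A is a table. B is a beam. A beam spans the tops of two tables. The clear span between the two tables is 1420 mm.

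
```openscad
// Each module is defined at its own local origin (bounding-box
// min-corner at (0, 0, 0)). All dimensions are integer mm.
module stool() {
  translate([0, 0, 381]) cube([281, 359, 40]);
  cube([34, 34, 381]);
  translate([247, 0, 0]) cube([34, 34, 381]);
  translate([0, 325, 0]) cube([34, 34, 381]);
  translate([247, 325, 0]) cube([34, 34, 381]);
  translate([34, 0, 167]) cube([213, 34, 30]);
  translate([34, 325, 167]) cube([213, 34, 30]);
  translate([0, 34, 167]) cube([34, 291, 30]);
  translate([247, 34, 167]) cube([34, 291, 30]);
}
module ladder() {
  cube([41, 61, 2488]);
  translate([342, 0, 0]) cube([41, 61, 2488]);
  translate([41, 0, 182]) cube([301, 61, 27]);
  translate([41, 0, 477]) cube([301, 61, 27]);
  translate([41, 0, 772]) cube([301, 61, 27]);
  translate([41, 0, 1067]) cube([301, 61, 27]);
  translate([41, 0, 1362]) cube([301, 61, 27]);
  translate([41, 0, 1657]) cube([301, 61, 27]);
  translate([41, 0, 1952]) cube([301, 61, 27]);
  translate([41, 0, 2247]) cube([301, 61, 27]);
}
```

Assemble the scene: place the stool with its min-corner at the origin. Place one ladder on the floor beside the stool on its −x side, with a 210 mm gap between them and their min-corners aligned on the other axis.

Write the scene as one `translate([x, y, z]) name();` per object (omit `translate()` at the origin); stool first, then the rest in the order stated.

stool();
translate([-593, 0, 0]) ladder();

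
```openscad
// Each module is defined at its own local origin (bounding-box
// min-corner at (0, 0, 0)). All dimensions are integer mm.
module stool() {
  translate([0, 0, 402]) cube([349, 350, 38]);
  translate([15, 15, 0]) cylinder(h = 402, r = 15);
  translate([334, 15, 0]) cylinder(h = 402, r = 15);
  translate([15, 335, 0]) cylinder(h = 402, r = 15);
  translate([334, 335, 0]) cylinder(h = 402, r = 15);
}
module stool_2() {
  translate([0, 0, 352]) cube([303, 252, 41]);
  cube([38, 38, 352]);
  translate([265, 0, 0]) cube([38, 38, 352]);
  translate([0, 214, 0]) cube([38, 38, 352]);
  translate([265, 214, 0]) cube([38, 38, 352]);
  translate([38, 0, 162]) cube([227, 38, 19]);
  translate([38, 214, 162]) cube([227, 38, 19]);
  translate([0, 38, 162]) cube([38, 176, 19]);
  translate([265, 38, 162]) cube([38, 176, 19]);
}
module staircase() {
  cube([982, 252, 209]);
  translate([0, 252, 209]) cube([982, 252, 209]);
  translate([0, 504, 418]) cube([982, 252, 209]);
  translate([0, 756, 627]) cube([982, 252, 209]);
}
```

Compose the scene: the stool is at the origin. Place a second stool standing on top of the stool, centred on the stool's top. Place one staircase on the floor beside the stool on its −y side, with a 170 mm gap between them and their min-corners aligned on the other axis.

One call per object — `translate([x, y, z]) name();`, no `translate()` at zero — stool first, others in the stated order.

stool();
translate([23, 49, 440]) stool_2();
translate([0, -1178, 0]) staircase();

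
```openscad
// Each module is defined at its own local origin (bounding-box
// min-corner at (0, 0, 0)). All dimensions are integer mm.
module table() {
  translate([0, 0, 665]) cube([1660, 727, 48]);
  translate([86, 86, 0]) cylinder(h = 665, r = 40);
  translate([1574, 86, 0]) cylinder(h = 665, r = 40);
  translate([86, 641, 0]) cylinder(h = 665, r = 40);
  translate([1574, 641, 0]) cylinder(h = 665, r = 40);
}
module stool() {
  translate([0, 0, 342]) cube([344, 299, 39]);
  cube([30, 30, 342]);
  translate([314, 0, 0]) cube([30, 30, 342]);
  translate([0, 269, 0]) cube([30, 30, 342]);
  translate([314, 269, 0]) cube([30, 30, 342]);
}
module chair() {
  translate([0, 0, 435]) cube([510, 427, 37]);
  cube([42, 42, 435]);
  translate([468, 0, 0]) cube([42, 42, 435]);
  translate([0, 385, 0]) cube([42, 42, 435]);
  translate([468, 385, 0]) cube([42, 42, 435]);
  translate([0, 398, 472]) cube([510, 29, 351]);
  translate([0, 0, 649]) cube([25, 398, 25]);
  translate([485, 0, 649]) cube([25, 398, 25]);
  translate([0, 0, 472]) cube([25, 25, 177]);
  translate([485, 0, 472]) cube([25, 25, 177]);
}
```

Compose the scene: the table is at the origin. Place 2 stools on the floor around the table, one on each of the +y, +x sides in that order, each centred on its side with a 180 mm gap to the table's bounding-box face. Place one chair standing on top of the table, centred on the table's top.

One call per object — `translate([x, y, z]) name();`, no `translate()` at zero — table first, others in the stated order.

table();
translate([658, 907, 0]) stool();
translate([1840, 214, 0]) stool();
translate([575, 150, 713]) chair();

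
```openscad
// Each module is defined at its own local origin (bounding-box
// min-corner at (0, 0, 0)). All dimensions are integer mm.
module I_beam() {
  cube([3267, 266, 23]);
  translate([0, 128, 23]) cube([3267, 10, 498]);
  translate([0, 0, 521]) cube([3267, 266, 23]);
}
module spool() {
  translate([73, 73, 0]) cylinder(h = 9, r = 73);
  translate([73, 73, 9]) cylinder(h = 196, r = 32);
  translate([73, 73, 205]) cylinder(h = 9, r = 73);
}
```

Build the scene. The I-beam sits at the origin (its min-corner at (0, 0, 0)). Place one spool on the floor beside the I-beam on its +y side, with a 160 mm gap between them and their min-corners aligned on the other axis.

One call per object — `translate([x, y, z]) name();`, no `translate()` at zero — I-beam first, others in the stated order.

I_beam();
translate([0, 426, 0]) spool();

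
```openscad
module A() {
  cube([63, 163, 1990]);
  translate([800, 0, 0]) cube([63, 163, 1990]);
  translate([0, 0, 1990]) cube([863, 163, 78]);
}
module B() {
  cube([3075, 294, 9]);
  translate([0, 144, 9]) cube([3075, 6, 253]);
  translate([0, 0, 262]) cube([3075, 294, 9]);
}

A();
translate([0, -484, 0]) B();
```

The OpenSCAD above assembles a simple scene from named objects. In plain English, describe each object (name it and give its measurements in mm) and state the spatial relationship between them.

A is a door frame. The clear opening is 737 mm wide and 1990 mm high. Two 63 mm wide jambs, 163 mm deep, stand either side of the opening from the floor to the top of the opening. A 78 mm thick head sits across the top of both jambs, spanning the full outside width of the frame.

B is an I-beam lying along x, 3075 mm long. Overall section height 271 mm. Two flanges 294 mm wide (y) and 9 mm thick, one on the floor and one at the top; a web 6 mm thick runs between them, centred on the flange width.

The I-beam is on the floor beside the door frame on its −y side.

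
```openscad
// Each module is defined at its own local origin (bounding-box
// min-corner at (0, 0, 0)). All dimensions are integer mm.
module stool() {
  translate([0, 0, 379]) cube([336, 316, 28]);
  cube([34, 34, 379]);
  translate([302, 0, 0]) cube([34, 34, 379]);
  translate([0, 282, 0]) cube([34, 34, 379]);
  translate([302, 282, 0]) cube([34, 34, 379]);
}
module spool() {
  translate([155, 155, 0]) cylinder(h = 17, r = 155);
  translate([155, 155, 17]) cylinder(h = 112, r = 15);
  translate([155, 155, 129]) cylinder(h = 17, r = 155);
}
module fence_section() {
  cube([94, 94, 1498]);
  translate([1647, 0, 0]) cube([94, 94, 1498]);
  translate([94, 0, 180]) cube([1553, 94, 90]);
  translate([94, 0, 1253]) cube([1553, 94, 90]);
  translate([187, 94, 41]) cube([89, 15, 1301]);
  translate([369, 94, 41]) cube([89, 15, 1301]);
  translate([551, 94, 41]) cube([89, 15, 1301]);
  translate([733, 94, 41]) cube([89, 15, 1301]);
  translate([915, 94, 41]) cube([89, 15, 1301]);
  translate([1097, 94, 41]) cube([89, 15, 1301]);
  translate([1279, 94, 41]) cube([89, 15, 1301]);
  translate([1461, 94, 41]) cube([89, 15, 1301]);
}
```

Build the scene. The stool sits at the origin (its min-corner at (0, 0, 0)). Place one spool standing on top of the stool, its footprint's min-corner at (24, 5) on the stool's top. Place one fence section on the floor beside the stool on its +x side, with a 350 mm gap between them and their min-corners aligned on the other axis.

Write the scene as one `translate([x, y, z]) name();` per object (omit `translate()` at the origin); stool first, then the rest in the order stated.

stool();
translate([24, 5, 407]) spool();
translate([686, 0, 0]) fence_section();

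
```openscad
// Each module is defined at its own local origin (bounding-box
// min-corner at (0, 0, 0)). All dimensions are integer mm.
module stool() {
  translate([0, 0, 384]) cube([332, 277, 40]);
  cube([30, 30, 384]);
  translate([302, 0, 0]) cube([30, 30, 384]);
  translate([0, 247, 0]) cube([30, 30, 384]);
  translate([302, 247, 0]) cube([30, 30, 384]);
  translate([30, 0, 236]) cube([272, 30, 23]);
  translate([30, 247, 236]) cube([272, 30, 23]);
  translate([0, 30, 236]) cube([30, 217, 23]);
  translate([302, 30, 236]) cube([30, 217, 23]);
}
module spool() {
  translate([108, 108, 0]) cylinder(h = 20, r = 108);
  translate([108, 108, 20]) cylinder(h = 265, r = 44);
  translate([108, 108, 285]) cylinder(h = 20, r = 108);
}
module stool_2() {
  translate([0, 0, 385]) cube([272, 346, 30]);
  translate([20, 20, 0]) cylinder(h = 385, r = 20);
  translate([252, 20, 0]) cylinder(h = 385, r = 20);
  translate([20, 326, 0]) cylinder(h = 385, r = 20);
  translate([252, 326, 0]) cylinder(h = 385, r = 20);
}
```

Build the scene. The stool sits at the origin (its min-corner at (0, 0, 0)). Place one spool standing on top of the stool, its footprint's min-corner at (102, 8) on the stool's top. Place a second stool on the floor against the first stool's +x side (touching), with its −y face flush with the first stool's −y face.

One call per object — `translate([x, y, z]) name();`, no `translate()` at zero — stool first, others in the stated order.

stool();
translate([102, 8, 424]) spool();
translate([332, 0, 0]) stool_2();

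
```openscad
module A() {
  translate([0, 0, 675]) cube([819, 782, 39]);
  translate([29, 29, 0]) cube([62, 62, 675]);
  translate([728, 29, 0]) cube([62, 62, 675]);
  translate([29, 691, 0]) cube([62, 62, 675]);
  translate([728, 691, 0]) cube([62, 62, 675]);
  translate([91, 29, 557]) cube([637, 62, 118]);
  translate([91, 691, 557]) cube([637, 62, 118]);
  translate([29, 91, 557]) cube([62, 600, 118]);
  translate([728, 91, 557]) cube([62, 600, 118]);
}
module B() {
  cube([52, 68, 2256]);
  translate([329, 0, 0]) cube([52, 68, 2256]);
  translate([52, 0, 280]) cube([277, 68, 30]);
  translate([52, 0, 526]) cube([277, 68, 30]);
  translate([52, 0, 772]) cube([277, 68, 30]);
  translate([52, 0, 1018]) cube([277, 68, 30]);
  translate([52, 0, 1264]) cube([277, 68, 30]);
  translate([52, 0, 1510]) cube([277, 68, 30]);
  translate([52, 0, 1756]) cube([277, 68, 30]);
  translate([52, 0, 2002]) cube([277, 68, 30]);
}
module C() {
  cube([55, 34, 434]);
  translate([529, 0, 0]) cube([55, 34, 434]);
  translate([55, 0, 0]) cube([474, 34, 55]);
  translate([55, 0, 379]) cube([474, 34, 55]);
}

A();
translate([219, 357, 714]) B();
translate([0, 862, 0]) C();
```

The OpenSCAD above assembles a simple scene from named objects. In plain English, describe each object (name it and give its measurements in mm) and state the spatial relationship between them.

A is a table with a 819×782 mm rectangular top, 39 mm thick, top surface at z = 714 mm, supported by four 62×62 mm square legs, each inset 29 mm from the nearest pair of top edges, running from the floor. Four apron rails, 62 mm thick and 118 mm tall, run between adjacent legs with their top edges flush with the underside of the top and their outer faces flush with the legs' outer faces.

B is a wooden ladder with two side rails of 52×68 mm section and 2256 mm height, set 381 mm apart overall. Between them run 8 rectangular rungs (68 mm deep, 30 mm thick), front faces flush with the rails' −y face. The bottom of the first rung is 280 mm above the floor and each subsequent rung is 246 mm higher than the one below.

C is a picture frame with a 474×324 mm rectangular opening (x by z) and a uniform 55 mm border on every side. Frame depth is 34 mm along y. It is built from two vertical stiles running the full outside height and two horizontal rails spanning the gap between the stiles.

The ladder is on top of the table, centred. The picture frame is on the floor beside the table on its +y side.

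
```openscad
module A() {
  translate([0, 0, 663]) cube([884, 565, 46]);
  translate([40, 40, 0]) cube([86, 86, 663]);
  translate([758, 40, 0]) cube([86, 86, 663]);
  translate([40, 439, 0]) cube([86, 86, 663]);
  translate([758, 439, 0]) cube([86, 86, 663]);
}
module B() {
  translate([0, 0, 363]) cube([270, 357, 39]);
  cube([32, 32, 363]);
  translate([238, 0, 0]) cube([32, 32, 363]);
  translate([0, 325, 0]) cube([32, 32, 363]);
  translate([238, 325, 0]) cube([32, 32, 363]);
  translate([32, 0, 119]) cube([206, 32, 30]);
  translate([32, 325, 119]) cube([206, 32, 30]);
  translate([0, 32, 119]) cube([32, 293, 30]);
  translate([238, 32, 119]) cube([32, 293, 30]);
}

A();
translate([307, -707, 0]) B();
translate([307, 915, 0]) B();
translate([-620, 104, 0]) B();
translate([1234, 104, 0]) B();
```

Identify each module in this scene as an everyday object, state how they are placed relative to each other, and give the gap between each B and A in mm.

A is a table. B is a stool. Four stools sit around the table at the −y, +y, −x, +x sides. The gap between each stool and the table is 350 mm.

Each stool's nearest face is 350 mm from the table's bounding box.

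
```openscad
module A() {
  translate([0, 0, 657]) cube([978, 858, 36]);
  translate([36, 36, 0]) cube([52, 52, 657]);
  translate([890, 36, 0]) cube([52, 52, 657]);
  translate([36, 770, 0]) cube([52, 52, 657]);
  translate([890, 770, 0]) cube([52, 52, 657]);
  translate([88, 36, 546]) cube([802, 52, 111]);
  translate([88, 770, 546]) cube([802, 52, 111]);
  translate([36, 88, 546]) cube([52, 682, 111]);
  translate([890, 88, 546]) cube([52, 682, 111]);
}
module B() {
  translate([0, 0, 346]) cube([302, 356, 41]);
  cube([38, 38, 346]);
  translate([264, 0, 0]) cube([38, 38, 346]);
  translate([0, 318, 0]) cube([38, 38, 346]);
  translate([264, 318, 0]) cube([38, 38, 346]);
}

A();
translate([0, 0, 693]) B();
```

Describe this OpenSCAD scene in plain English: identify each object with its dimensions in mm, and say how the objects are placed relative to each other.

A is a table with a 978×858 mm rectangular top, 36 mm thick, top surface at z = 693 mm, supported by four 52×52 mm square legs, each inset 36 mm from the nearest pair of top edges, running from the floor. Four apron rails, 52 mm thick and 111 mm tall, run between adjacent legs with their top edges flush with the underside of the top and their outer faces flush with the legs' outer faces.

B is a simple wooden stool: a rectangular seat 302 mm (x) by 356 mm (y), 41 mm thick, top face at z = 387 mm, on four square legs, each 38×38 mm in cross-section. The legs rest on z = 0, each flush with a corner of the seat.

The stool is on top of the table.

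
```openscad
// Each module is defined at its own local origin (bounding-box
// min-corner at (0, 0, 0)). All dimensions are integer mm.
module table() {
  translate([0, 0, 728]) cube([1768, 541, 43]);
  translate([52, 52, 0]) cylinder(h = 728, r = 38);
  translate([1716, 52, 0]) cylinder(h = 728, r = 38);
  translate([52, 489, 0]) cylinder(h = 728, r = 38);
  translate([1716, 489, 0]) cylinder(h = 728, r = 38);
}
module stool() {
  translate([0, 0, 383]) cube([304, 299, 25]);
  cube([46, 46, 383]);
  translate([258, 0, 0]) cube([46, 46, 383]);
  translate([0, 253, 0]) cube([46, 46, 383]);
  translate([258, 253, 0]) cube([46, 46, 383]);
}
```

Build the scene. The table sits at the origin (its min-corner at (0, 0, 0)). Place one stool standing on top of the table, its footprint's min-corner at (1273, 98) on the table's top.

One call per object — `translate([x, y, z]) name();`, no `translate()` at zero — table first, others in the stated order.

table();
translate([1273, 98, 771]) stool();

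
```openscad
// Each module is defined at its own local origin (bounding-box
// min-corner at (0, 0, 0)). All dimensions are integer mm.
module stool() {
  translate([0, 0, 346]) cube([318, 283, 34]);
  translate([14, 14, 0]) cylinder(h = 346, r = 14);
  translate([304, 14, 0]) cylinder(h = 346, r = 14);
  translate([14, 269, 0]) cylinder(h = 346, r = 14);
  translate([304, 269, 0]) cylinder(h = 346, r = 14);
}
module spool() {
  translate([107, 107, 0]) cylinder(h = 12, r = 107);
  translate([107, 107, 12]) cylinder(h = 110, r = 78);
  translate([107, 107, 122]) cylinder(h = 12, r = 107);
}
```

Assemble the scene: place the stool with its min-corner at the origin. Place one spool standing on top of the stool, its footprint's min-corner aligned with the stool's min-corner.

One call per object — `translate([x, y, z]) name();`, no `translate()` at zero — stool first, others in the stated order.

stool();
translate([0, 0, 380]) spool();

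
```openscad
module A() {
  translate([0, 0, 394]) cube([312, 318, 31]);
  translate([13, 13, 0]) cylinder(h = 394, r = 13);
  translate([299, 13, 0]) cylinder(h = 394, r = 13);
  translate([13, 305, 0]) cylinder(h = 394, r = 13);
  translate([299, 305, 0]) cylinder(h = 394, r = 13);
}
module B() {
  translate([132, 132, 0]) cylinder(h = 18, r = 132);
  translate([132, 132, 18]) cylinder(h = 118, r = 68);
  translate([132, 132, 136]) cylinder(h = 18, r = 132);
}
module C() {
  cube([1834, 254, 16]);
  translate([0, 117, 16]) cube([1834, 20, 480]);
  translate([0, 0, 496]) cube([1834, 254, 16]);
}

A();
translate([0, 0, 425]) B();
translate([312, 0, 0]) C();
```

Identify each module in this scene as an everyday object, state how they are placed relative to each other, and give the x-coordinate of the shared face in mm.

A is a stool. B is a spool. C is an I-beam. The spool is on top of the stool. The I-beam is against the stool's +x side, with their −y faces flush. The x-coordinate of the shared face is 312 mm.

The stool's +x face and the I-beam's −x face are both at x = 312 mm.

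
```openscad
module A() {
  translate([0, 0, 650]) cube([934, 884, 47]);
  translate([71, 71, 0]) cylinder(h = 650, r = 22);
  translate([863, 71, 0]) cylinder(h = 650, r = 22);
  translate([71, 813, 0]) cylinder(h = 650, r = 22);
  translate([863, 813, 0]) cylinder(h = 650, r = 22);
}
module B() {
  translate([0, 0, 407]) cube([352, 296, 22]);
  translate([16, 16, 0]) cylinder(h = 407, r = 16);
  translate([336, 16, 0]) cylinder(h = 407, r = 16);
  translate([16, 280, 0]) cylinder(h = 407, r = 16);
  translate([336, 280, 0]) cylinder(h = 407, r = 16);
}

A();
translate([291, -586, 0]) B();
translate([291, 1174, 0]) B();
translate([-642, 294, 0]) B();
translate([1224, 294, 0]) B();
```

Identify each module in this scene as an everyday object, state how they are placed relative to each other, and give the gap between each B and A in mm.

Each stool's nearest face is 290 mm from the table's bounding box.

A is a table. B is a stool. Four stools sit around the table at the −y, +y, −x, +x sides. The gap between each stool and the table is 290 mm.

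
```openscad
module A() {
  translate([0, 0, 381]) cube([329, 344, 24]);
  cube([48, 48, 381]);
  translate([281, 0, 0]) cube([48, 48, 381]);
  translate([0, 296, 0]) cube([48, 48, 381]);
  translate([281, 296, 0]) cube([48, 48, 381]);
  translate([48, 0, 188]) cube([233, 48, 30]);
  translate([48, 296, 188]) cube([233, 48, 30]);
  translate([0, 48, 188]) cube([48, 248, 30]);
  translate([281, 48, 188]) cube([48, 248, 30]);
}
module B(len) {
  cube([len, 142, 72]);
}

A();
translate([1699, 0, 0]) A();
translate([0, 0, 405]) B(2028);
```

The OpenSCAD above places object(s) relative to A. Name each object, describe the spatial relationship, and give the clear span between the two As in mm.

Second stool starts at x = 1699; first ends at x = 329; clear span = 1699 − 329 = 1370 mm.

A is a stool. B is a beam. A beam spans the tops of two stools. The clear span between the two stools is 1370 mm.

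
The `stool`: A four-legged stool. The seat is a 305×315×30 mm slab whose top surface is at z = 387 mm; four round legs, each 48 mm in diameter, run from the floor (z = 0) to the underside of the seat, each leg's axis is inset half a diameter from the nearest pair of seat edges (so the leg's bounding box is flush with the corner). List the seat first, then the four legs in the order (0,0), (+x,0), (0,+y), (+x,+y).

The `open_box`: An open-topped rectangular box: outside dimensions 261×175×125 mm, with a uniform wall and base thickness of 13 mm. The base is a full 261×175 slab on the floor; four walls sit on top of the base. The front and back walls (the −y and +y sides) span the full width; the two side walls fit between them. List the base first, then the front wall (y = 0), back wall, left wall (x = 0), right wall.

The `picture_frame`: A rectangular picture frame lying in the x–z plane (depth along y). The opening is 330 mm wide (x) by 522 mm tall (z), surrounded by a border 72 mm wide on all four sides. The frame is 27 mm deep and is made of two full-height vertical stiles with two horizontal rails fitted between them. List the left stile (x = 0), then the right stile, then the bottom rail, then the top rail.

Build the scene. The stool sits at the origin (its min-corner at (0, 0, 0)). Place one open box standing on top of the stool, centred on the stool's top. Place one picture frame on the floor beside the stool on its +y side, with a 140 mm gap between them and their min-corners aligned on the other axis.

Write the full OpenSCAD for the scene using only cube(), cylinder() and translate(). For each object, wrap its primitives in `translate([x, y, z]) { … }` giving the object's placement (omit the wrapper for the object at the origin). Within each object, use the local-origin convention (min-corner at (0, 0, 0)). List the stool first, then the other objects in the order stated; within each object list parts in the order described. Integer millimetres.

translate([0, 0, 357]) cube([305, 315, 30]);
translate([24, 24, 0]) cylinder(h = 357, r = 24);
translate([281, 24, 0]) cylinder(h = 357, r = 24);
translate([24, 291, 0]) cylinder(h = 357, r = 24);
translate([281, 291, 0]) cylinder(h = 357, r = 24);
translate([22, 70, 387]) {
  cube([261, 175, 13]);
  translate([0, 0, 13]) cube([261, 13, 112]);
  translate([0, 162, 13]) cube([261, 13, 112]);
  translate([0, 13, 13]) cube([13, 149, 112]);
  translate([248, 13, 13]) cube([13, 149, 112]);
}
translate([0, 455, 0]) {
  cube([72, 27, 666]);
  translate([402, 0, 0]) cube([72, 27, 666]);
  translate([72, 0, 0]) cube([330, 27, 72]);
  translate([72, 0, 594]) cube([330, 27, 72]);
}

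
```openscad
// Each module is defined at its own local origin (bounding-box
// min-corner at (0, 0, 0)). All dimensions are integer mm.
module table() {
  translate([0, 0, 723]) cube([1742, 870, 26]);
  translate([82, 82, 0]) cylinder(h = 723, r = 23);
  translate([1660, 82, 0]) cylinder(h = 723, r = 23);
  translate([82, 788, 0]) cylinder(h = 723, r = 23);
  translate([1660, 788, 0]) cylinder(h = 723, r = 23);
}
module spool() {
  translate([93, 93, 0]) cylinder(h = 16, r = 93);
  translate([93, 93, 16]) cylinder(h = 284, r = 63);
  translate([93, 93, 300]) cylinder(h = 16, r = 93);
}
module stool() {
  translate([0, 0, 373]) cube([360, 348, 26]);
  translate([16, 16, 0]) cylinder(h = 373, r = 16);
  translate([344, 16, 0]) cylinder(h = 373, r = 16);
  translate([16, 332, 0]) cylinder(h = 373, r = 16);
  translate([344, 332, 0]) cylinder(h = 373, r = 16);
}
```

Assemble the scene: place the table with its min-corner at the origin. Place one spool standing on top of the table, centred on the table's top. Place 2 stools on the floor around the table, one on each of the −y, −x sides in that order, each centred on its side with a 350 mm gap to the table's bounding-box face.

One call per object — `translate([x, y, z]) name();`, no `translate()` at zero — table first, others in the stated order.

table();
translate([778, 342, 749]) spool();
translate([691, -698, 0]) stool();
translate([-710, 261, 0]) stool();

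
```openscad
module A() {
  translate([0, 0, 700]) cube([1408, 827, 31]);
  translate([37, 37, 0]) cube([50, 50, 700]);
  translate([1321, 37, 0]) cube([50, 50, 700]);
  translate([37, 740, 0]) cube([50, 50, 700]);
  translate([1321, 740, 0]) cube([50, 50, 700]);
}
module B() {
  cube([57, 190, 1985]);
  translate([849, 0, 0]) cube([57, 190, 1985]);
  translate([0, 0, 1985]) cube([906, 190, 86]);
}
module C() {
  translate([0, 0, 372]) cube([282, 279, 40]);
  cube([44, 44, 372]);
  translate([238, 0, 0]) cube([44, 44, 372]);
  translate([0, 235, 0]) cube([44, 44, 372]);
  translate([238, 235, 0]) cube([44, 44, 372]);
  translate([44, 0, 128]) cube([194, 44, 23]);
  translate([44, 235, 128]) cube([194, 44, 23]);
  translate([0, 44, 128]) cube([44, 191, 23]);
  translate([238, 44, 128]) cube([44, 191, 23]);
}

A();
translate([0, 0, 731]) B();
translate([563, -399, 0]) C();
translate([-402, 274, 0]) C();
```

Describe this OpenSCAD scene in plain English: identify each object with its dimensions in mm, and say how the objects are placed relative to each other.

A is a table: top 1408 mm (x) × 827 mm (y), 31 mm thick, upper face at z = 731 mm, on four 50×50 mm square legs, each inset 37 mm from the nearest pair of top edges, running from z = 0 to the bottom of the top.

B is a rectangular door frame: two vertical jambs of 57×190 mm section, 1985 mm tall, with a clear opening 792 mm wide between their inner faces. A header 86 mm tall and 190 mm deep lies on top of the jambs and spans the full outside width.

C is a four-legged stool. The seat is 282×279 mm, 40 mm thick, top at z = 412 mm. It stands on four square legs, each 44×44 mm in cross-section, from z = 0 to the seat underside, each flush with a corner of the seat. Four stretchers, 44 mm wide and 23 mm tall, connect adjacent legs with their undersides at z = 128 mm, each running between the inner faces of the legs it joins and aligned with the legs' outer faces on the other axis.

The door frame is on top of the table. Two stools sit around the table at the −y, −x sides.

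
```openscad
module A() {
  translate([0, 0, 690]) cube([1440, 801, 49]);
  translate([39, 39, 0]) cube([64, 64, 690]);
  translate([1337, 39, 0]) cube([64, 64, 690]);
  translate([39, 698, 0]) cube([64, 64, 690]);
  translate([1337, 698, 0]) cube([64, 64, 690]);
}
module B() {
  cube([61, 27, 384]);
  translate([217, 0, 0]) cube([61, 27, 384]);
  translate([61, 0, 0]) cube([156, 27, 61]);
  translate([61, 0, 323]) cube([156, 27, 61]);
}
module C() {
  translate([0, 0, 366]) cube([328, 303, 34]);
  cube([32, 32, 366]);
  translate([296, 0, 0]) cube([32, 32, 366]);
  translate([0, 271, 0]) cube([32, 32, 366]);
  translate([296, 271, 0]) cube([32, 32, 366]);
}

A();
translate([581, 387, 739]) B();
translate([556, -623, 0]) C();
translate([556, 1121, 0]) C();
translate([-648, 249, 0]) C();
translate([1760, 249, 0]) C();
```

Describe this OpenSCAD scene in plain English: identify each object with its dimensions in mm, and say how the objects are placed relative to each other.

A is a table with a 1440×801 mm rectangular top, 49 mm thick, top surface at z = 739 mm, supported by four 64×64 mm square legs, each inset 39 mm from the nearest pair of top edges, running from the floor.

B is a rectangular picture frame lying in the x–z plane (depth along y). The opening is 156 mm wide (x) by 262 mm tall (z), surrounded by a border 61 mm wide on all four sides. The frame is 27 mm deep and is made of two full-height vertical stiles with two horizontal rails fitted between them.

C is a four-legged stool. The seat is a 328×303×34 mm slab whose top surface is at z = 400 mm; four square legs, each 32×32 mm in cross-section, run from the floor (z = 0) to the underside of the seat, each flush with a corner of the seat.

The picture frame is on top of the table, centred. Four stools sit around the table at the −y, +y, −x, +x sides.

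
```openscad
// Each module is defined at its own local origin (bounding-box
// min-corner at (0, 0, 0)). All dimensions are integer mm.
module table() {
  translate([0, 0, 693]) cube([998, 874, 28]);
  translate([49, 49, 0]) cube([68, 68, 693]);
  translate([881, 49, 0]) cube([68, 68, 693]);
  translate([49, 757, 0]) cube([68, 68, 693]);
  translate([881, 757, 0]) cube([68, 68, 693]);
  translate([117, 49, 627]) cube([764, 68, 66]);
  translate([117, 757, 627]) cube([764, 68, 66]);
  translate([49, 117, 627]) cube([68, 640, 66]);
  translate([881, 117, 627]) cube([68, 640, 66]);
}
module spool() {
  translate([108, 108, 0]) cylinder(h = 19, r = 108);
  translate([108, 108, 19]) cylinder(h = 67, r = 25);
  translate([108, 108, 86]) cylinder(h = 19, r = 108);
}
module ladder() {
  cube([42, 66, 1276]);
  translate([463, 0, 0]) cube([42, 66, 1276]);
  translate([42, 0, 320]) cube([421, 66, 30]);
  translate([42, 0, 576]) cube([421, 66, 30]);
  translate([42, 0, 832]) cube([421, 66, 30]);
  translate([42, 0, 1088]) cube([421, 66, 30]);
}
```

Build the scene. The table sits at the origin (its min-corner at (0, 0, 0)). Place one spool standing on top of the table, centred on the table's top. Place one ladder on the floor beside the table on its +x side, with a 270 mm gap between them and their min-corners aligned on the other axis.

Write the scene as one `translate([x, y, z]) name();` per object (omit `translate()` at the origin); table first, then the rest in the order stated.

table();
translate([391, 329, 721]) spool();
translate([1268, 0, 0]) ladder();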